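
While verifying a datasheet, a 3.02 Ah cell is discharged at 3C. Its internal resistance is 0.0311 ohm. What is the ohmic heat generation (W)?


Step 1: I = C_rate * capacity = 3 * 3.02 = 9.06 A
Step 2: Q = I^2 * R = 9.06^2 * 0.0311 = 82.084 * 0.0311 = 2.553 W

2.553 W


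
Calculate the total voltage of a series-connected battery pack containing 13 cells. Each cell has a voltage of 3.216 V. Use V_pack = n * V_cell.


With 13 cells in series at 3.216 V each, V_pack = 41.808 V

41.808 V


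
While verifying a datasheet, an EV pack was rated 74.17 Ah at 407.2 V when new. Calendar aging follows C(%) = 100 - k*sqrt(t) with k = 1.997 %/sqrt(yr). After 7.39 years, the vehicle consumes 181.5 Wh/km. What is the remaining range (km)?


Step 1: capacity retention = 100 - 1.997 * sqrt(7.39) = 100 - 1.997 * 2.7185 = 94.571%
Step 2: C_now = 74.17 * 94.571/100 = 70.143 Ah
Step 3: E_pack = V * C_now = 407.2 * 70.143 = 28562 Wh
Step 4: range = E_pack / consumption = 28562 / 181.5 = 157.4 km

157.4 km


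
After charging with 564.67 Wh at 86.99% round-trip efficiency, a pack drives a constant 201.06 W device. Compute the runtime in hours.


Step 1: E_discharge = eta/100 * E_charge = 86.99/100 * 564.67 = 491.21 Wh
Step 2: t = E_discharge / P = 491.21 / 201.06 = 2.443 hr

2.443 hr


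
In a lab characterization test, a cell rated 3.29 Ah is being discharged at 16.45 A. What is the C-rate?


Rearranging: C_rate = 16.45 / 3.29 = 5C

5C


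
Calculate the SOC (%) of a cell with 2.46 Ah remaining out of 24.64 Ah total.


SOC = (remaining / total) * 100 = (2.46 / 24.64) * 100 = 9.984%

9.984%


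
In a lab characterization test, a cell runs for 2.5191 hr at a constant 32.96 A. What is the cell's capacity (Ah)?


C = I * t = 32.96 * 2.5191 = 83.03 Ah

83.03 Ah


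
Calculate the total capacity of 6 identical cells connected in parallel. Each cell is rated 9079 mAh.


Convert: C_cell = 9079 mAh = 9.079 Ah
C_total = 6 * 9.079 = 54.474 Ah

54.474 Ah


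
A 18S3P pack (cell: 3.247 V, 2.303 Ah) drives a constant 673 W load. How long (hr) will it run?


Step 1: E_pack = Ns * V_cell * Np * C_cell = 18 * 3.247 * 3 * 2.303 = 403.8 Wh
Step 2: t = E_pack / P = 403.8 / 673 = 0.6000 hr

0.6000 hr


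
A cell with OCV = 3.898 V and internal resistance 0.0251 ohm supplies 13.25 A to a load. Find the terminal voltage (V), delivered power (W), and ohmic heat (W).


Step 1: V_terminal = OCV - I*R = 3.898 - 13.25 * 0.0251 = 3.5654 V
Step 2: P_out = V_terminal * I = 3.5654 * 13.25 = 47.24 W
Step 3: Q = I^2 * R = 13.25^2 * 0.0251 = 4.407 W

V=3.5654 V, P=47.24 W, Q=4.407 W


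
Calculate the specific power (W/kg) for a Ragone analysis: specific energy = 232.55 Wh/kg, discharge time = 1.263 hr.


P_specific = E / t = 232.55 / 1.263 = 184.1 W/kg

184.1 W/kg


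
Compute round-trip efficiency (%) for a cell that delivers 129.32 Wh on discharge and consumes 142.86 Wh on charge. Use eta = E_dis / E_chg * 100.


eta_e = E_dis / E_chg * 100 = 129.32 / 142.86 * 100 = 90.52%

90.52%


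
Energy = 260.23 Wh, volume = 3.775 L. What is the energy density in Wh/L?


Volumetric ED = 260.23 Wh / 3.775 L = 68.94 Wh/L

68.94 Wh/L


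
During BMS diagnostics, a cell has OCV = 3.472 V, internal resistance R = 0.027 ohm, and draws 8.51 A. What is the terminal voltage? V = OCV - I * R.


IR drop = 8.51 * 0.027 = 0.22977 V
V = 3.472 - 0.22977 = 3.242 V

3.242 V


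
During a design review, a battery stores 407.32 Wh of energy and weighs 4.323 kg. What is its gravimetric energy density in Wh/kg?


ED = E / m = 407.32 / 4.323 = 94.22 Wh/kg

94.22 Wh/kg


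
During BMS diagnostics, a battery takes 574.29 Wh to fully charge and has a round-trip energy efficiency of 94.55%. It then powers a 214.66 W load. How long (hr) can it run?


Step 1: E_discharge = eta/100 * E_charge = 94.55/100 * 574.29 = 542.99 Wh
Step 2: t = E_discharge / P = 542.99 / 214.66 = 2.530 hr

2.530 hr


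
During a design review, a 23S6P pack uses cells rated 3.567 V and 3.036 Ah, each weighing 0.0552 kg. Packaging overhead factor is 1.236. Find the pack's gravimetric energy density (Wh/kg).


Step 1: V_pack = 23 * 3.567 = 82.041 V
Step 2: C_pack = 6 * 3.036 = 18.216 Ah
Step 3: E_pack = V_pack * C_pack = 82.041 * 18.216 = 1494.5 Wh
Step 4: m_pack = 23 * 6 * 0.0552 * 1.236 = 9.4154 kg
Step 5: ED = E_pack / m_pack = 1494.5 / 9.4154 = 158.7 Wh/kg

158.7 Wh/kg


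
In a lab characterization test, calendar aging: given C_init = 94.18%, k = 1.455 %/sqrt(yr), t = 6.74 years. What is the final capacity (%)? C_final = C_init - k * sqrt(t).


Step 1: sqrt(6.74 yr) = 2.5962
Step 2: drop = 1.455 * 2.5962 = 3.7775
Step 3: C_final = 94.18 - 3.7775 = 90.40%

90.40%


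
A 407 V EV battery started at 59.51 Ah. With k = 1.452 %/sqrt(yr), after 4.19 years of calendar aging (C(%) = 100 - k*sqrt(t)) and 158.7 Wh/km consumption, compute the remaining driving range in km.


Step 1: capacity retention = 100 - 1.452 * sqrt(4.19) = 100 - 1.452 * 2.0469 = 97.028%
Step 2: C_now = 59.51 * 97.028/100 = 57.741 Ah
Step 3: E_pack = V * C_now = 407 * 57.741 = 23501 Wh
Step 4: range = E_pack / consumption = 23501 / 158.7 = 148.1 km

148.1 km


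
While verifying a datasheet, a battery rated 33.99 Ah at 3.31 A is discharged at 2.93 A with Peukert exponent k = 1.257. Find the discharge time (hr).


Step 1: t_rated = C / I_rated = 33.99 / 3.31 = 10.269 hr
Step 2: ratio = 3.31 / 2.93 = 1.1297
Step 3: ratio^k = 1.1297^1.257 = 1.1657
Step 4: t = t_rated * ratio^k = 10.269 * 1.1657 = 11.97 hr

11.97 hr


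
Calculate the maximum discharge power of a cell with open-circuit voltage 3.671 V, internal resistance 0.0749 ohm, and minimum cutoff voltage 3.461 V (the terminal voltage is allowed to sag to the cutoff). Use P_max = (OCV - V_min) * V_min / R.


dV = OCV - V_min = 0.21 V (so I_max = dV / R)
P_max = dV * V_min / R = 0.21 * 3.461 / 0.0749 = 9.704 W

9.704 W


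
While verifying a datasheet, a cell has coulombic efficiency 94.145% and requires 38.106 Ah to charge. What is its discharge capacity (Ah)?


Q_dis = eta/100 * Q_chg = 94.145/100 * 38.106 = 35.87 Ah

35.87 Ah


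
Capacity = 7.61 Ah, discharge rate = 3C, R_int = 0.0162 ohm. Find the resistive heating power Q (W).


Step 1: I = C_rate * capacity = 3 * 7.61 = 22.83 A
Step 2: Q = I^2 * R = 22.83^2 * 0.0162 = 521.21 * 0.0162 = 8.444 W

8.444 W


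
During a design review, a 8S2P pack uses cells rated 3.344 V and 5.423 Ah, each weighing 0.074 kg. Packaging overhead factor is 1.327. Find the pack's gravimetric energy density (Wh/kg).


Step 1: V_pack = 8 * 3.344 = 26.752 V
Step 2: C_pack = 2 * 5.423 = 10.846 Ah
Step 3: E_pack = V_pack * C_pack = 26.752 * 10.846 = 290.15 Wh
Step 4: m_pack = 8 * 2 * 0.074 * 1.327 = 1.5712 kg
Step 5: ED = E_pack / m_pack = 290.15 / 1.5712 = 184.7 Wh/kg

184.7 Wh/kg


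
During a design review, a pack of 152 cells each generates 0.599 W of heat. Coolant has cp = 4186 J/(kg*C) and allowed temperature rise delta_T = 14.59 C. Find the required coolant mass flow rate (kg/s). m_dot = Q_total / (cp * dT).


Step 1: Total heat Q = 152 * 0.599 W = 91.048 W
Step 2: denom = cp * dT = 4186 * 14.59 = 61074
Step 3: m_dot = 91.048 / 61074 = 0.001491 kg/s

0.001491 kg/s


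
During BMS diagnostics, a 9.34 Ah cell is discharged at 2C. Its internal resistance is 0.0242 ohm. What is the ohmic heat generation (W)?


Step 1: I = C_rate * capacity = 2 * 9.34 = 18.68 A
Step 2: Q = I^2 * R = 18.68^2 * 0.0242 = 348.94 * 0.0242 = 8.444 W

8.444 W


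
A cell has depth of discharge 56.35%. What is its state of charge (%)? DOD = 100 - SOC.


SOC = 100 - DOD = 100 - 56.35 = 43.65%

43.65%


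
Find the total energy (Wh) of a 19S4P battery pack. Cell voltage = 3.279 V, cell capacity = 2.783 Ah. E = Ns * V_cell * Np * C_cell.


V_pack = 19 * 3.279 = 62.301 V
C_pack = 4 * 2.783 = 11.132 Ah
E = V_pack * C_pack = 62.301 * 11.132 = 693.5 Wh

693.5 Wh


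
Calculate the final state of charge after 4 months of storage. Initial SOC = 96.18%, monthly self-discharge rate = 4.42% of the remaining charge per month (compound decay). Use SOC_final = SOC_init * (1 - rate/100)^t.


decay = (1 - 4.42/100)^4 = 0.83458
SOC_final = 96.18 * 0.83458 = 80.27%

80.27%


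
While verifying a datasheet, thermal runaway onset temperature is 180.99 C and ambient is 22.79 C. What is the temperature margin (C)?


margin = T_onset - T_ambient = 180.99 - 22.79 = 158.2 C

158.2 C


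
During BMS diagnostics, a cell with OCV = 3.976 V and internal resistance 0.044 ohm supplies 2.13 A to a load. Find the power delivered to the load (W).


Step 1: V_terminal = OCV - I*R = 3.976 - 2.13 * 0.044 = 3.8823 V
Step 2: P_out = V_terminal * I = 3.8823 * 2.13 = 8.269 W

8.269 W


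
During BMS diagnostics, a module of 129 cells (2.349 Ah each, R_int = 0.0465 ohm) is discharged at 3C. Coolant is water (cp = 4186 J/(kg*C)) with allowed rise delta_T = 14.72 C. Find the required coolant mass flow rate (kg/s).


Step 1: I = 3 * 2.349 = 7.047 A
Step 2: Q_cell = I^2 * R = 7.047^2 * 0.0465 = 2.3092 W
Step 3: Q_total = 129 * 2.3092 = 297.89 W
Step 4: m_dot = Q_total / (cp * dT) = 297.89 / (4186 * 14.72) = 0.004834 kg/s

0.004834 kg/s


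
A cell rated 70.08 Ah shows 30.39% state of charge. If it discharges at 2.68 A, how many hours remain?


Step 1: remaining = SOC/100 * C_total = 30.39/100 * 70.08 = 21.297 Ah
Step 2: t = remaining / I = 21.297 / 2.68 = 7.947 hr

7.947 hr


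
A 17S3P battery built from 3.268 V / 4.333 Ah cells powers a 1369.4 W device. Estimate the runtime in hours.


Step 1: E_pack = Ns * V_cell * Np * C_cell = 17 * 3.268 * 3 * 4.333 = 722.17 Wh
Step 2: t = E_pack / P = 722.17 / 1369.4 = 0.5274 hr

0.5274 hr


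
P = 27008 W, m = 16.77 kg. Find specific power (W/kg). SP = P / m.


SP = P / m = 27008 / 16.77 = 1610 W/kg

1610 W/kg


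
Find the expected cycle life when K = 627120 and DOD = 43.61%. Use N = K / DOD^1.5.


Step 1: DOD^1.5 = 43.61^1.5 = 287.99
Step 2: N = 627120 / 287.99 = 2178 cycles

2178 cycles


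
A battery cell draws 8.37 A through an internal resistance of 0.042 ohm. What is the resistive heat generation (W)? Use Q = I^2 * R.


I^2 = 70.057
Q = 70.057 * 0.042 = 2.942 W

2.942 W


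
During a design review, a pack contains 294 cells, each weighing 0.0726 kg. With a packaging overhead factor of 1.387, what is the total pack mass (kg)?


Cell mass sum = 294 * 0.0726 = 21.344 kg
With overhead 1.387: m_pack = 21.344 * 1.387 = 29.60 kg

29.60 kg


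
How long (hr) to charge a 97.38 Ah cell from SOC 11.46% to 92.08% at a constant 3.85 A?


delta_Ah = 97.38 * (92.08 - 11.46) / 100 = 78.508 Ah
t = delta_Ah / I = 78.508 / 3.85 = 20.39 hr

20.39 hr


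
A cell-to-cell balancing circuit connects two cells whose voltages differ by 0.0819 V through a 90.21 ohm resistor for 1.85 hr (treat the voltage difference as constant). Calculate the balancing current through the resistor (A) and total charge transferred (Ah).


First, Ohm's law: I_bal = 0.0819 V / 90.21 ohm = 9.0788e-04 A
Then Q = I * t = 9.0788e-04 A * 1.85 hr = 0.001680 Ah

I=9.0788e-04 A, Q=0.001680 Ah


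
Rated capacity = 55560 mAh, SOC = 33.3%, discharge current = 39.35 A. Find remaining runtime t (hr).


Convert: C_total = 55560 mAh = 55.56 Ah
Step 1: remaining = SOC/100 * C_total = 33.3/100 * 55.56 = 18.501 Ah
Step 2: t = remaining / I = 18.501 / 39.35 = 0.4702 hr

0.4702 hr


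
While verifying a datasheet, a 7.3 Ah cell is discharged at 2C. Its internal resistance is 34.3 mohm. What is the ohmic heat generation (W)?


Convert: R = 34.3 mohm = 0.0343 ohm
Step 1: I = C_rate * capacity = 2 * 7.3 = 14.6 A
Step 2: Q = I^2 * R = 14.6^2 * 0.0343 = 213.16 * 0.0343 = 7.311 W

7.311 W


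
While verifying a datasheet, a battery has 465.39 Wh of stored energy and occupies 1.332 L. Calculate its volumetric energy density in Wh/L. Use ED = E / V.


Volumetric ED = 465.39 Wh / 1.332 L = 349.4 Wh/L

349.4 Wh/L


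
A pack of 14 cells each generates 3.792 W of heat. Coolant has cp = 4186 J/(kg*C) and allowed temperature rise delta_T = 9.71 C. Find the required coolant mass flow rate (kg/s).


Step 1: Total heat Q = 14 * 3.792 W = 53.088 W
Step 2: denom = cp * dT = 4186 * 9.71 = 40646
Step 3: m_dot = 53.088 / 40646 = 0.001306 kg/s

0.001306 kg/s


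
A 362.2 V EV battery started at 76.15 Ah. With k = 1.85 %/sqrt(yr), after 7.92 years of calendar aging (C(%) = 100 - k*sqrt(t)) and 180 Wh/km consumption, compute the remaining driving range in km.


Step 1: capacity retention = 100 - 1.85 * sqrt(7.92) = 100 - 1.85 * 2.8142 = 94.794%
Step 2: C_now = 76.15 * 94.794/100 = 72.186 Ah
Step 3: E_pack = V * C_now = 362.2 * 72.186 = 26146 Wh
Step 4: range = E_pack / consumption = 26146 / 180 = 145.3 km

145.3 km


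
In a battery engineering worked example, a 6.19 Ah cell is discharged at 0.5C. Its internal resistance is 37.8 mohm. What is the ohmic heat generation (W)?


Convert: R = 37.8 mohm = 0.0378 ohm
Step 1: I = C_rate * capacity = 0.5 * 6.19 = 3.095 A
Step 2: Q = I^2 * R = 3.095^2 * 0.0378 = 9.579 * 0.0378 = 0.3621 W

0.3621 W


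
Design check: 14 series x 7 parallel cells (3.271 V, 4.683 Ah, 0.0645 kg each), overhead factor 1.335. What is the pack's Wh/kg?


Step 1: V_pack = 14 * 3.271 = 45.794 V
Step 2: C_pack = 7 * 4.683 = 32.781 Ah
Step 3: E_pack = V_pack * C_pack = 45.794 * 32.781 = 1501.2 Wh
Step 4: m_pack = 14 * 7 * 0.0645 * 1.335 = 8.4385 kg
Step 5: ED = E_pack / m_pack = 1501.2 / 8.4385 = 177.9 Wh/kg

177.9 Wh/kg


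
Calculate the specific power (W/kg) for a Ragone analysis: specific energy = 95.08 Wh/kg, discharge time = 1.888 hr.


Specific power = 95.08 Wh/kg / 1.888 hr = 50.36 W/kg

50.36 W/kg


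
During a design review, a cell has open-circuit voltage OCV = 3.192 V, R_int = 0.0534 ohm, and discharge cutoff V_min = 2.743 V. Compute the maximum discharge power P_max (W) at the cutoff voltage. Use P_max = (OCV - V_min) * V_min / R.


dV = OCV - V_min = 0.449 V (so I_max = dV / R)
P_max = dV * V_min / R = 0.449 * 2.743 / 0.0534 = 23.06 W

23.06 W


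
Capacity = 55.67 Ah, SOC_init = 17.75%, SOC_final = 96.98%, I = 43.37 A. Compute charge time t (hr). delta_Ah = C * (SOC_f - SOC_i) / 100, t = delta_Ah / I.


Step 1: dSOC = 96.98% - 17.75% = 79.23%
Step 2: delta_Ah = 55.67 * 79.23 / 100 = 44.107 Ah
Step 3: t = 44.107 / 43.37 = 1.017 hr

1.017 hr


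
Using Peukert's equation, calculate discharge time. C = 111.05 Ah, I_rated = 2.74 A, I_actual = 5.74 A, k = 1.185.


t_rated = C / I_rated = 111.05 / 2.74 = 40.529 hr
(I_rated/I)^k = (0.47735)^1.185 = 0.41631
t = t_rated * (I_rated/I)^k = 40.529 * 0.41631 = 16.87 hr

16.87 hr


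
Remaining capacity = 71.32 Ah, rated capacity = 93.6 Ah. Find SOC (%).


SOC = (remaining / total) * 100 = (71.32 / 93.6) * 100 = 76.20%

76.20%


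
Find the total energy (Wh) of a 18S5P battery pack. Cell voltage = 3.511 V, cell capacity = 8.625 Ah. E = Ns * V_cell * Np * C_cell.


E = Ns * Vcell * Np * Ccell = 18 * 3.511 * 5 * 8.625 = 2725 Wh

2725 Wh


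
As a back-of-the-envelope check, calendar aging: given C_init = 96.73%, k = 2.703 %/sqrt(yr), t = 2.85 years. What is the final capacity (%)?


sqrt(t) = sqrt(2.85) = 1.6882
C_final = 96.73 - 2.703 * 1.6882 = 92.17%

92.17%


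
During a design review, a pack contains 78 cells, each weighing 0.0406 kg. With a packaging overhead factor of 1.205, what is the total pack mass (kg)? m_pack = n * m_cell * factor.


m_pack = n * m_cell * overhead = 78 * 0.0406 * 1.205 = 3.816 kg

3.816 kg


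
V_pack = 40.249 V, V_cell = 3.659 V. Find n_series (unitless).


n = V_pack / V_cell = 40.249 / 3.659 = 11

11


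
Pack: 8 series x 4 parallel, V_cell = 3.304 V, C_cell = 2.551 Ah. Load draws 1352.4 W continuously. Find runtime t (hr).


Step 1: E_pack = Ns * V_cell * Np * C_cell = 8 * 3.304 * 4 * 2.551 = 269.71 Wh
Step 2: t = E_pack / P = 269.71 / 1352.4 = 0.1994 hr

0.1994 hr


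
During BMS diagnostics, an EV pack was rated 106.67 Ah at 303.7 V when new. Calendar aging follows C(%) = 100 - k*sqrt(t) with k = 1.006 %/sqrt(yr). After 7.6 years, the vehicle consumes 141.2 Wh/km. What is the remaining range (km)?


Step 1: capacity retention = 100 - 1.006 * sqrt(7.6) = 100 - 1.006 * 2.7568 = 97.227%
Step 2: C_now = 106.67 * 97.227/100 = 103.71 Ah
Step 3: E_pack = V * C_now = 303.7 * 103.71 = 31497 Wh
Step 4: range = E_pack / consumption = 31497 / 141.2 = 223.1 km

223.1 km


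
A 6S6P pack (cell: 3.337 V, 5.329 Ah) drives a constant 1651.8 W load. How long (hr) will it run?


Step 1: E_pack = Ns * V_cell * Np * C_cell = 6 * 3.337 * 6 * 5.329 = 640.18 Wh
Step 2: t = E_pack / P = 640.18 / 1651.8 = 0.3876 hr

0.3876 hr


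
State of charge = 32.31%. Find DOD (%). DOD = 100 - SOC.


Complement of SOC: DOD = 100% - 32.31% = 67.69%

67.69%


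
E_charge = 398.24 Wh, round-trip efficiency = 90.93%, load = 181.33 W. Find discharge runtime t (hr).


Step 1: E_discharge = eta/100 * E_charge = 90.93/100 * 398.24 = 362.12 Wh
Step 2: t = E_discharge / P = 362.12 / 181.33 = 1.997 hr

1.997 hr


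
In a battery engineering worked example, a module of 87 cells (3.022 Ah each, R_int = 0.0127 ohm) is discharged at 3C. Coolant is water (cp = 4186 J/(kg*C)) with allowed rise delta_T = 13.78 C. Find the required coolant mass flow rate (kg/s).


Step 1: I = 3 * 3.022 = 9.066 A
Step 2: Q_cell = I^2 * R = 9.066^2 * 0.0127 = 1.0438 W
Step 3: Q_total = 87 * 1.0438 = 90.811 W
Step 4: m_dot = Q_total / (cp * dT) = 90.811 / (4186 * 13.78) = 0.001574 kg/s

0.001574 kg/s


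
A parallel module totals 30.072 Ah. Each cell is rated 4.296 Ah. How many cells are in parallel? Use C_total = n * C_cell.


n = C_total / C_cell = 30.072 / 4.296 = 7

7


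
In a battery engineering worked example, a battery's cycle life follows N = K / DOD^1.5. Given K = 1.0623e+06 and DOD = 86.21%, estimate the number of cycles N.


Step 1: DOD^1.5 = 86.21^1.5 = 800.45
Step 2: N = 1.0623e+06 / 800.45 = 1327 cycles

1327 cycles


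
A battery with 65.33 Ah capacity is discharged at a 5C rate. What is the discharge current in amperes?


I = C_rate * capacity = 5 * 65.33 = 326.65 A

326.65 A


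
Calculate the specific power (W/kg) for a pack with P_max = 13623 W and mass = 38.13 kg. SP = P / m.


SP = P / m = 13623 / 38.13 = 357.3 W/kg

357.3 W/kg


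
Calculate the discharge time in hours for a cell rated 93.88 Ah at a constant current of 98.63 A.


Runtime = 93.88 Ah / 98.63 A = 0.9518 hr

0.9518 hr


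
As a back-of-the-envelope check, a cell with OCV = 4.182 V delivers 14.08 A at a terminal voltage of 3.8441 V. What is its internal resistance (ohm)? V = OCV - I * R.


R = (OCV - V) / I = (4.182 - 3.8441) / 14.08 = 0.02400 ohm

0.02400 ohm


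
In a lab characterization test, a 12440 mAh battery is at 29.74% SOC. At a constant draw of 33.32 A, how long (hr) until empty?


Convert: C_total = 12440 mAh = 12.44 Ah
Step 1: remaining = SOC/100 * C_total = 29.74/100 * 12.44 = 3.6997 Ah
Step 2: t = remaining / I = 3.6997 / 33.32 = 0.1110 hr

0.1110 hr


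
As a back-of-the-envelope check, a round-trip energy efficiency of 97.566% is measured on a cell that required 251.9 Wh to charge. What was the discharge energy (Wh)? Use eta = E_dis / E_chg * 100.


E_dis = eta/100 * E_chg = 97.566/100 * 251.9 = 245.8 Wh

245.8 Wh


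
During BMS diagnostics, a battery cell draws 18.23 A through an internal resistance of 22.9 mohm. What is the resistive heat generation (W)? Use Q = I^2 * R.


Convert: R = 22.9 mohm = 0.0229 ohm
I^2 = 332.33
Q = 332.33 * 0.0229 = 7.610 W

7.610 W


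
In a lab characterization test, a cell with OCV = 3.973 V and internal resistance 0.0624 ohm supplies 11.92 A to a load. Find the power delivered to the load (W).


Step 1: V_terminal = OCV - I*R = 3.973 - 11.92 * 0.0624 = 3.2292 V
Step 2: P_out = V_terminal * I = 3.2292 * 11.92 = 38.49 W

38.49 W


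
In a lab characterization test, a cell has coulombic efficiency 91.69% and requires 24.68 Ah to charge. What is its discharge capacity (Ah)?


Q_dis = eta/100 * Q_chg = 91.69/100 * 24.68 = 22.63 Ah

22.63 Ah


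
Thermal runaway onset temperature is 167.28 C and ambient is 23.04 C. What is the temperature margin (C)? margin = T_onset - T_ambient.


margin = T_onset - T_ambient = 167.28 - 23.04 = 144.24 C

144.24 C


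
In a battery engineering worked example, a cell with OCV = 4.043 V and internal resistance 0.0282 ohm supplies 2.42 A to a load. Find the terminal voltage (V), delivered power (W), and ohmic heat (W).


Step 1: V_terminal = OCV - I*R = 4.043 - 2.42 * 0.0282 = 3.9748 V
Step 2: P_out = V_terminal * I = 3.9748 * 2.42 = 9.619 W
Step 3: Q = I^2 * R = 2.42^2 * 0.0282 = 0.1652 W

V=3.9748 V, P=9.619 W, Q=0.1652 W


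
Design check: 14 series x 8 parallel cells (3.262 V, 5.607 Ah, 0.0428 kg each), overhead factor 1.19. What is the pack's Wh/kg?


Step 1: V_pack = 14 * 3.262 = 45.668 V
Step 2: C_pack = 8 * 5.607 = 44.856 Ah
Step 3: E_pack = V_pack * C_pack = 45.668 * 44.856 = 2048.5 Wh
Step 4: m_pack = 14 * 8 * 0.0428 * 1.19 = 5.7044 kg
Step 5: ED = E_pack / m_pack = 2048.5 / 5.7044 = 359.1 Wh/kg

359.1 Wh/kg


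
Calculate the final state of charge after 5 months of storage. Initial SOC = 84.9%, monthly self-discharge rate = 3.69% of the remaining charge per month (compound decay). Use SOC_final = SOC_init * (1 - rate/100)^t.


Monthly retention factor = 1 - 3.69/100 = 0.9631
Over 5 months: factor^5 = 0.82862
SOC_final = 84.9 * 0.82862 = 70.35%

70.35%


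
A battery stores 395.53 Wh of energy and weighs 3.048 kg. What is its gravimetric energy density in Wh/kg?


Specific energy = 395.53 Wh / 3.048 kg = 129.8 Wh/kg

129.8 Wh/kg


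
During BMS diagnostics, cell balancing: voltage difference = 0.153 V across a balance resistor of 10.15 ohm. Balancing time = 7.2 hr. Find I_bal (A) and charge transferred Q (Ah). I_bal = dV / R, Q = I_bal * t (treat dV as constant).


First, Ohm's law: I_bal = 0.153 V / 10.15 ohm = 0.015074 A
Then Q = I * t = 0.015074 A * 7.2 hr = 0.1085 Ah

I=0.015074 A, Q=0.1085 Ah


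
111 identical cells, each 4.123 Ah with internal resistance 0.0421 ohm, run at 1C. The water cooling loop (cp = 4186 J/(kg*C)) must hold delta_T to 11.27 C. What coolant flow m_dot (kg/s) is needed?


Step 1: I = 1 * 4.123 = 4.123 A
Step 2: Q_cell = I^2 * R = 4.123^2 * 0.0421 = 0.71566 W
Step 3: Q_total = 111 * 0.71566 = 79.438 W
Step 4: m_dot = Q_total / (cp * dT) = 79.438 / (4186 * 11.27) = 0.001684 kg/s

0.001684 kg/s


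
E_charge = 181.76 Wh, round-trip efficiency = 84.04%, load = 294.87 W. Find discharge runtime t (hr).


Step 1: E_discharge = eta/100 * E_charge = 84.04/100 * 181.76 = 152.75 Wh
Step 2: t = E_discharge / P = 152.75 / 294.87 = 0.5180 hr

0.5180 hr


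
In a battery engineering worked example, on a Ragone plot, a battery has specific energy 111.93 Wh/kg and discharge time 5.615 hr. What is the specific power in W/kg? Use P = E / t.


Specific power = 111.93 Wh/kg / 5.615 hr = 19.93 W/kg

19.93 W/kg


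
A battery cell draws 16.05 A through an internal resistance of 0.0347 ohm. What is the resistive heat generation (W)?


I^2 = 257.6
Q = 257.6 * 0.0347 = 8.939 W

8.939 W


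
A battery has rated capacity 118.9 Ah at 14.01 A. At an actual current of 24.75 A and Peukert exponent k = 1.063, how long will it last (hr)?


t_rated = C / I_rated = 118.9 / 14.01 = 8.4868 hr
(I_rated/I)^k = (0.56606)^1.063 = 0.54613
t = t_rated * (I_rated/I)^k = 8.4868 * 0.54613 = 4.635 hr

4.635 hr


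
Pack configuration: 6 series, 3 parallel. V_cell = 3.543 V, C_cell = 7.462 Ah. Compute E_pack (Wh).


E = Ns * Vcell * Np * Ccell = 6 * 3.543 * 3 * 7.462 = 475.9 Wh

475.9 Wh


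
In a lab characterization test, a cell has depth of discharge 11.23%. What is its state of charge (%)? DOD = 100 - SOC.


SOC = 100 - DOD = 100 - 11.23 = 88.77%

88.77%


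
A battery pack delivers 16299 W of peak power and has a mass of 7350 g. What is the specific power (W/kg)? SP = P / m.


Convert: m = 7350 g = 7.35 kg
SP = P / m = 16299 / 7.35 = 2218 W/kg

2218 W/kg


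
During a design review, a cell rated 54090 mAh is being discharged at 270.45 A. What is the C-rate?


Convert: capacity = 54090 mAh = 54.09 Ah
C_rate = I / capacity = 270.45 / 54.09 = 5C

5C


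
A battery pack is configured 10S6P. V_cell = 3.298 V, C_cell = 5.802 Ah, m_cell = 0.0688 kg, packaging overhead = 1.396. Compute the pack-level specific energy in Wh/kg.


Step 1: V_pack = 10 * 3.298 = 32.98 V
Step 2: C_pack = 6 * 5.802 = 34.812 Ah
Step 3: E_pack = V_pack * C_pack = 32.98 * 34.812 = 1148.1 Wh
Step 4: m_pack = 10 * 6 * 0.0688 * 1.396 = 5.7627 kg
Step 5: ED = E_pack / m_pack = 1148.1 / 5.7627 = 199.2 Wh/kg

199.2 Wh/kg


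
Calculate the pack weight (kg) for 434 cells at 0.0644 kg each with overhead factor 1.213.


m_pack = n * m_cell * overhead = 434 * 0.0644 * 1.213 = 33.90 kg

33.90 kg


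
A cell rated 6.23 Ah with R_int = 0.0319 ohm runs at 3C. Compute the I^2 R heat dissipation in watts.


Step 1: I = C_rate * capacity = 3 * 6.23 = 18.69 A
Step 2: Q = I^2 * R = 18.69^2 * 0.0319 = 349.32 * 0.0319 = 11.14 W

11.14 W


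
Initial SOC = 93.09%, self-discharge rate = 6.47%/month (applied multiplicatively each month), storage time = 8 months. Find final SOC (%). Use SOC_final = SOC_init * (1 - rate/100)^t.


Monthly retention factor = 1 - 6.47/100 = 0.9353
Over 8 months: factor^8 = 0.58561
SOC_final = 93.09 * 0.58561 = 54.51%

54.51%


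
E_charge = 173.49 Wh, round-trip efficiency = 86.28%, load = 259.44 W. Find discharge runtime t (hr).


Step 1: E_discharge = eta/100 * E_charge = 86.28/100 * 173.49 = 149.69 Wh
Step 2: t = E_discharge / P = 149.69 / 259.44 = 0.5770 hr

0.5770 hr


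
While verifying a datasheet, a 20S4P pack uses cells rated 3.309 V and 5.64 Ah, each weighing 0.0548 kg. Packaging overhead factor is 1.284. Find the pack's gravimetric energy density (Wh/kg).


Step 1: V_pack = 20 * 3.309 = 66.18 V
Step 2: C_pack = 4 * 5.64 = 22.56 Ah
Step 3: E_pack = V_pack * C_pack = 66.18 * 22.56 = 1493 Wh
Step 4: m_pack = 20 * 4 * 0.0548 * 1.284 = 5.6291 kg
Step 5: ED = E_pack / m_pack = 1493 / 5.6291 = 265.2 Wh/kg

265.2 Wh/kg


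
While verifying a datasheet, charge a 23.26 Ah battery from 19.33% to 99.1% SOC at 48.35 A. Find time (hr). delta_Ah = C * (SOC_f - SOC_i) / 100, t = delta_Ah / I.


Step 1: dSOC = 99.1% - 19.33% = 79.77%
Step 2: delta_Ah = 23.26 * 79.77 / 100 = 18.555 Ah
Step 3: t = 18.555 / 48.35 = 0.3838 hr

0.3838 hr


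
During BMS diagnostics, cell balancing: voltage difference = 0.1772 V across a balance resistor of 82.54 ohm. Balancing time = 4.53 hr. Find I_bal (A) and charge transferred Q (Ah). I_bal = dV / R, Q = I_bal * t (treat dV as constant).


I_bal = dV / R = 0.1772 / 82.54 = 0.0021468 A
Q = I_bal * t = 0.0021468 * 4.53 = 0.009725 Ah

I=0.0021468 A, Q=0.009725 Ah


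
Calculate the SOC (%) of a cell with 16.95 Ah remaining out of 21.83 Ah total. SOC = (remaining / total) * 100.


SOC% = 16.95 / 21.83 * 100 = 77.65%

77.65%


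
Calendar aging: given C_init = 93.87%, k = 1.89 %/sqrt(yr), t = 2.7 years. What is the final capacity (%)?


Step 1: sqrt(2.7 yr) = 1.6432
Step 2: drop = 1.89 * 1.6432 = 3.1056
Step 3: C_final = 93.87 - 3.1056 = 90.76%

90.76%


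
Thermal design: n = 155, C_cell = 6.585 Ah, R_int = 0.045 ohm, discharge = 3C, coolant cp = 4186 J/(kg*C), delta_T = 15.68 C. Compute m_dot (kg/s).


Step 1: I = 3 * 6.585 = 19.755 A
Step 2: Q_cell = I^2 * R = 19.755^2 * 0.045 = 17.562 W
Step 3: Q_total = 155 * 17.562 = 2722.1 W
Step 4: m_dot = Q_total / (cp * dT) = 2722.1 / (4186 * 15.68) = 0.04147 kg/s

0.04147 kg/s


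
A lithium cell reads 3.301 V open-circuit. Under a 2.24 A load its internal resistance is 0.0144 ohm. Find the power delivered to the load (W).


Step 1: V_terminal = OCV - I*R = 3.301 - 2.24 * 0.0144 = 3.2687 V
Step 2: P_out = V_terminal * I = 3.2687 * 2.24 = 7.322 W

7.322 W


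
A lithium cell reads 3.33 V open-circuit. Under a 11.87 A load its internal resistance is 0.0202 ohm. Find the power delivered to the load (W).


Step 1: V_terminal = OCV - I*R = 3.33 - 11.87 * 0.0202 = 3.0902 V
Step 2: P_out = V_terminal * I = 3.0902 * 11.87 = 36.68 W

36.68 W


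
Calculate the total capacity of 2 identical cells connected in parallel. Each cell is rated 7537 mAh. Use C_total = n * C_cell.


Convert: C_cell = 7537 mAh = 7.537 Ah
C_total = 2 * 7.537 = 15.074 Ah

15.074 Ah


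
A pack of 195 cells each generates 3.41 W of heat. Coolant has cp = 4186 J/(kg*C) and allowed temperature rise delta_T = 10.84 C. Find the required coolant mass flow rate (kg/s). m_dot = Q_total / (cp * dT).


Step 1: Total heat Q = 195 * 3.41 W = 664.95 W
Step 2: denom = cp * dT = 4186 * 10.84 = 45376
Step 3: m_dot = 664.95 / 45376 = 0.01465 kg/s

0.01465 kg/s


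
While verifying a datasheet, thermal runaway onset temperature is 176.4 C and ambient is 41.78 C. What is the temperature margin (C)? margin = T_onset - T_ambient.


Safety margin = 176.4 C - 41.78 C = 134.62 C

134.62 C


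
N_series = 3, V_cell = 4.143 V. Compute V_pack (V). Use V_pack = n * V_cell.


V_pack = n * V_cell = 3 * 4.143 = 12.429 V

12.429 V


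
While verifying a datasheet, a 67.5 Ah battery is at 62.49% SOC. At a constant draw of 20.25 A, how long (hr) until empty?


Step 1: remaining = SOC/100 * C_total = 62.49/100 * 67.5 = 42.181 Ah
Step 2: t = remaining / I = 42.181 / 20.25 = 2.083 hr

2.083 hr


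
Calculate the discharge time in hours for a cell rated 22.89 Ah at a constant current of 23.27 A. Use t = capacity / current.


t = capacity / current = 22.89 / 23.27 = 0.9837 hr

0.9837 hr


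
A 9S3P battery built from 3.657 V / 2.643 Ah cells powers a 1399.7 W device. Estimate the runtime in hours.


Step 1: E_pack = Ns * V_cell * Np * C_cell = 9 * 3.657 * 3 * 2.643 = 260.97 Wh
Step 2: t = E_pack / P = 260.97 / 1399.7 = 0.1864 hr

0.1864 hr


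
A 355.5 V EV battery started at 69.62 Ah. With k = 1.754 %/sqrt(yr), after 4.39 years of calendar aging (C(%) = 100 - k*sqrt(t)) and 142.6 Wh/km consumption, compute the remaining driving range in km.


Step 1: capacity retention = 100 - 1.754 * sqrt(4.39) = 100 - 1.754 * 2.0952 = 96.325%
Step 2: C_now = 69.62 * 96.325/100 = 67.061 Ah
Step 3: E_pack = V * C_now = 355.5 * 67.061 = 23840 Wh
Step 4: range = E_pack / consumption = 23840 / 142.6 = 167.2 km

167.2 km


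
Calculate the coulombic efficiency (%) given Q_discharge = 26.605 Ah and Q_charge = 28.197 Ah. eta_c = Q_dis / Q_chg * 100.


Coulombic efficiency = 26.605/28.197 * 100% = 94.35%

94.35%


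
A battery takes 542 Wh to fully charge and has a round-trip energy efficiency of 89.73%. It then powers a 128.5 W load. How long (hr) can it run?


Step 1: E_discharge = eta/100 * E_charge = 89.73/100 * 542 = 486.34 Wh
Step 2: t = E_discharge / P = 486.34 / 128.5 = 3.785 hr

3.785 hr


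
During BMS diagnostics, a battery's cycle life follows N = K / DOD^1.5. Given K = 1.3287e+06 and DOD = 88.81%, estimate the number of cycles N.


DOD^1.5 = 836.94
N = K / DOD^1.5 = 1.3287e+06 / 836.94 = 1588

1588 cycles


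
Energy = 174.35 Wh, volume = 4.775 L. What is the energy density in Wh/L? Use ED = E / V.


Volumetric ED = 174.35 Wh / 4.775 L = 36.51 Wh/L

36.51 Wh/L


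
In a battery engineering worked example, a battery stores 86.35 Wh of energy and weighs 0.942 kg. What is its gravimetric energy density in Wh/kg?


ED = E / m = 86.35 / 0.942 = 91.67 Wh/kg

91.67 Wh/kg


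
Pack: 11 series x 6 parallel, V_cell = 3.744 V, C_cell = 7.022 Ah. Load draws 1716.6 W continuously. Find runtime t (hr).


Step 1: E_pack = Ns * V_cell * Np * C_cell = 11 * 3.744 * 6 * 7.022 = 1735.2 Wh
Step 2: t = E_pack / P = 1735.2 / 1716.6 = 1.011 hr

1.011 hr


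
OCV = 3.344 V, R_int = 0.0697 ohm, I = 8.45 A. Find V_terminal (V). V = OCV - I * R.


IR drop = 8.45 * 0.0697 = 0.58897 V
V = 3.344 - 0.58897 = 2.755 V

2.755 V


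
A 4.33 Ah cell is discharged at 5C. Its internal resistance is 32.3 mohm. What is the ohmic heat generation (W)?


Convert: R = 32.3 mohm = 0.0323 ohm
Step 1: I = C_rate * capacity = 5 * 4.33 = 21.65 A
Step 2: Q = I^2 * R = 21.65^2 * 0.0323 = 468.72 * 0.0323 = 15.14 W

15.14 W


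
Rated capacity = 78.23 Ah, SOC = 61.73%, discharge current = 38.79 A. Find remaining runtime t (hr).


Step 1: remaining = SOC/100 * C_total = 61.73/100 * 78.23 = 48.291 Ah
Step 2: t = remaining / I = 48.291 / 38.79 = 1.245 hr

1.245 hr


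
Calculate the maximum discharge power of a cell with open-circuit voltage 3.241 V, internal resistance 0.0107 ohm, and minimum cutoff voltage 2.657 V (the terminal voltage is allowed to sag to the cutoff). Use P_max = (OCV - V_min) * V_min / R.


P_max = (OCV - V_min) * V_min / R = (3.241 - 2.657) * 2.657 / 0.0107 = 0.584 * 2.657 / 0.0107 = 145.0 W

145.0 W


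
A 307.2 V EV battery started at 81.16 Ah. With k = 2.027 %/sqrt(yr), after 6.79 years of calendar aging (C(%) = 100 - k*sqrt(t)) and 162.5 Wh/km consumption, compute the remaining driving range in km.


Step 1: capacity retention = 100 - 2.027 * sqrt(6.79) = 100 - 2.027 * 2.6058 = 94.718%
Step 2: C_now = 81.16 * 94.718/100 = 76.873 Ah
Step 3: E_pack = V * C_now = 307.2 * 76.873 = 23615 Wh
Step 4: range = E_pack / consumption = 23615 / 162.5 = 145.3 km

145.3 km


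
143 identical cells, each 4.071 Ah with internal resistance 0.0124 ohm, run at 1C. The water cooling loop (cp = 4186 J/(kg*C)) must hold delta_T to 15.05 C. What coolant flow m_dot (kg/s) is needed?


Step 1: I = 1 * 4.071 = 4.071 A
Step 2: Q_cell = I^2 * R = 4.071^2 * 0.0124 = 0.20551 W
Step 3: Q_total = 143 * 0.20551 = 29.388 W
Step 4: m_dot = Q_total / (cp * dT) = 29.388 / (4186 * 15.05) = 4.665e-04 kg/s

4.665e-04 kg/s


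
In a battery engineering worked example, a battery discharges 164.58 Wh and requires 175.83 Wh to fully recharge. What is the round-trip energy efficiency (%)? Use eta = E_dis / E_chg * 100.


eta_e = E_dis / E_chg * 100 = 164.58 / 175.83 * 100 = 93.60%

93.60%


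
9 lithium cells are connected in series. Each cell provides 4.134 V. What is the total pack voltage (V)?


With 9 cells in series at 4.134 V each, V_pack = 37.206 V

37.206 V


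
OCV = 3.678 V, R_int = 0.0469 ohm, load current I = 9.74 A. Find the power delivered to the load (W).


Step 1: V_terminal = OCV - I*R = 3.678 - 9.74 * 0.0469 = 3.2212 V
Step 2: P_out = V_terminal * I = 3.2212 * 9.74 = 31.37 W

31.37 W


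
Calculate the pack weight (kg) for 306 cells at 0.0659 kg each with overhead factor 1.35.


m_pack = n * m_cell * overhead = 306 * 0.0659 * 1.35 = 27.22 kg

27.22 kg


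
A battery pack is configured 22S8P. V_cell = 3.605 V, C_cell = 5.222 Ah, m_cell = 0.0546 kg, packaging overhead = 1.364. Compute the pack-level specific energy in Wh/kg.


Step 1: V_pack = 22 * 3.605 = 79.31 V
Step 2: C_pack = 8 * 5.222 = 41.776 Ah
Step 3: E_pack = V_pack * C_pack = 79.31 * 41.776 = 3313.3 Wh
Step 4: m_pack = 22 * 8 * 0.0546 * 1.364 = 13.107 kg
Step 5: ED = E_pack / m_pack = 3313.3 / 13.107 = 252.8 Wh/kg

252.8 Wh/kg


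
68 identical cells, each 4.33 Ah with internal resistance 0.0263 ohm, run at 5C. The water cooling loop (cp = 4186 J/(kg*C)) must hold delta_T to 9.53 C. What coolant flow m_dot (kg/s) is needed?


Step 1: I = 5 * 4.33 = 21.65 A
Step 2: Q_cell = I^2 * R = 21.65^2 * 0.0263 = 12.327 W
Step 3: Q_total = 68 * 12.327 = 838.24 W
Step 4: m_dot = Q_total / (cp * dT) = 838.24 / (4186 * 9.53) = 0.02101 kg/s

0.02101 kg/s


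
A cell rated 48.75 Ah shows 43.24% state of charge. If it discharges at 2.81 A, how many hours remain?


Step 1: remaining = SOC/100 * C_total = 43.24/100 * 48.75 = 21.08 Ah
Step 2: t = remaining / I = 21.08 / 2.81 = 7.502 hr

7.502 hr


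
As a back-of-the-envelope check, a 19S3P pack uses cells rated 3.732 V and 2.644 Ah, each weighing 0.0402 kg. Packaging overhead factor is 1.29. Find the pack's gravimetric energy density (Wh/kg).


Step 1: V_pack = 19 * 3.732 = 70.908 V
Step 2: C_pack = 3 * 2.644 = 7.932 Ah
Step 3: E_pack = V_pack * C_pack = 70.908 * 7.932 = 562.44 Wh
Step 4: m_pack = 19 * 3 * 0.0402 * 1.29 = 2.9559 kg
Step 5: ED = E_pack / m_pack = 562.44 / 2.9559 = 190.3 Wh/kg

190.3 Wh/kg


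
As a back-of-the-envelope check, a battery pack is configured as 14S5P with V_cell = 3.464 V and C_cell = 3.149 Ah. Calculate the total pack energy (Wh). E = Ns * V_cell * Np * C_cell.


V_pack = 14 * 3.464 = 48.496 V
C_pack = 5 * 3.149 = 15.745 Ah
E = V_pack * C_pack = 48.496 * 15.745 = 763.6 Wh

763.6 Wh


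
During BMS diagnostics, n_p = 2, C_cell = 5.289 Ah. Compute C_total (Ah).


Parallel capacities add: 2 * 5.289 Ah = 10.578 Ah

10.578 Ah


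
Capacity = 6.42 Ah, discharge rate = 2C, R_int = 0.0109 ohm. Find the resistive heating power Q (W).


Step 1: I = C_rate * capacity = 2 * 6.42 = 12.84 A
Step 2: Q = I^2 * R = 12.84^2 * 0.0109 = 164.87 * 0.0109 = 1.797 W

1.797 W


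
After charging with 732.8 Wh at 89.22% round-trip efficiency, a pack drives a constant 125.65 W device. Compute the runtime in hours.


Step 1: E_discharge = eta/100 * E_charge = 89.22/100 * 732.8 = 653.8 Wh
Step 2: t = E_discharge / P = 653.8 / 125.65 = 5.203 hr

5.203 hr


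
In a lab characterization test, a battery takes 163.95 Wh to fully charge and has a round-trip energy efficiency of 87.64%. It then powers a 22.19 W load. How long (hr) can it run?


Step 1: E_discharge = eta/100 * E_charge = 87.64/100 * 163.95 = 143.69 Wh
Step 2: t = E_discharge / P = 143.69 / 22.19 = 6.475 hr

6.475 hr


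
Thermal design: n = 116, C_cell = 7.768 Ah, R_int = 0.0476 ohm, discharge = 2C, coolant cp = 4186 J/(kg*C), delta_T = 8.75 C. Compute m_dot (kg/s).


Step 1: I = 2 * 7.768 = 15.536 A
Step 2: Q_cell = I^2 * R = 15.536^2 * 0.0476 = 11.489 W
Step 3: Q_total = 116 * 11.489 = 1332.7 W
Step 4: m_dot = Q_total / (cp * dT) = 1332.7 / (4186 * 8.75) = 0.03639 kg/s

0.03639 kg/s


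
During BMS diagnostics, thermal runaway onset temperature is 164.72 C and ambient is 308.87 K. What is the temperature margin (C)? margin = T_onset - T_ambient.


Convert: T_ambient = 308.87 K = 35.72 C
margin = 164.72 - 35.72 = 129 C

129 C


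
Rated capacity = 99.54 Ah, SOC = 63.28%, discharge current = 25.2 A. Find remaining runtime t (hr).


Step 1: remaining = SOC/100 * C_total = 63.28/100 * 99.54 = 62.989 Ah
Step 2: t = remaining / I = 62.989 / 25.2 = 2.500 hr

2.500 hr


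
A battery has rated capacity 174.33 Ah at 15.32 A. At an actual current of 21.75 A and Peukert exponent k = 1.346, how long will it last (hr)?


t_rated = C / I_rated = 174.33 / 15.32 = 11.379 hr
(I_rated/I)^k = (0.70437)^1.346 = 0.62394
t = t_rated * (I_rated/I)^k = 11.379 * 0.62394 = 7.100 hr

7.100 hr


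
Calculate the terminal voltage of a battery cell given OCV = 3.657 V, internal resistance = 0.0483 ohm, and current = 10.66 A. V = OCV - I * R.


IR drop = 10.66 * 0.0483 = 0.51488 V
V = 3.657 - 0.51488 = 3.142 V

3.142 V


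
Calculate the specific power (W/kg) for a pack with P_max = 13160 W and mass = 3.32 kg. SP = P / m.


Specific power = 13160 W / 3.32 kg = 3964 W/kg

3964 W/kg


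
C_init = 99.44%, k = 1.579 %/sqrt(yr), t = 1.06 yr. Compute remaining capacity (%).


sqrt(t) = sqrt(1.06) = 1.0296
C_final = 99.44 - 1.579 * 1.0296 = 97.81%

97.81%


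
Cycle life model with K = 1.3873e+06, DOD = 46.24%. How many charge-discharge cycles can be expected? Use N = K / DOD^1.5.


Step 1: DOD^1.5 = 46.24^1.5 = 314.43
Step 2: N = 1.3873e+06 / 314.43 = 4412 cycles

4412 cycles


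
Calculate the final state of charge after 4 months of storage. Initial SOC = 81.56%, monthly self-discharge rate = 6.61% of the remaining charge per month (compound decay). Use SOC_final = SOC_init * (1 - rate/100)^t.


decay = (1 - 6.61/100)^4 = 0.76068
SOC_final = 81.56 * 0.76068 = 62.04%

62.04%
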